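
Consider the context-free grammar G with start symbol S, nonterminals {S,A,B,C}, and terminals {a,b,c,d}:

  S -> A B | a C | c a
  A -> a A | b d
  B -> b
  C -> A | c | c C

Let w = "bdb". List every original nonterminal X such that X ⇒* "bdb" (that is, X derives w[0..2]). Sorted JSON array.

Convert to CNF:
  S -> A B | T0 C | T3 T0
  A -> T0 A | T1 T2
  B -> b
  C -> T0 A | T1 T2 | T3 C | c
  T0 -> a
  T1 -> b
  T2 -> d
  T3 -> c

CYK fill — only the sub-triangle for w[0..2]:
  [0..0]={B,T1}  "b"  orig:{B}
  [1..1]={T2}  "d"  orig:{}
  [2..2]={B,T1}  "b"  orig:{B}
  [0..1]={A,C}  "bd"
  [1..2]=∅  "db"
  [0..2]={S}  "bdb"

Original NTs in T[0,2] deriving "bdb": ["S"]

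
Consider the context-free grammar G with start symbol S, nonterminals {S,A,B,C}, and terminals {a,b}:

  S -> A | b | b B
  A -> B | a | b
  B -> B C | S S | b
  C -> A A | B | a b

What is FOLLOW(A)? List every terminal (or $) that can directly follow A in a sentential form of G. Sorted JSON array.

FIRST sets, iterate to fixpoint:
pass 1:
  A via A→a: +{a}
  A via A→b: +{b}
  B via B→b: +{b}
  C via C→A A: +{a,b}
  S via S→A: +{a,b}
  S: {a,b}  A: {a,b}  B: {b}  C: {a,b}
pass 2:
  B via B→S S: +{a}
  S: {a,b}  A: {a,b}  B: {a,b}  C: {a,b}
pass 3: done
  S: {a,b}  A: {a,b}  B: {a,b}  C: {a,b}

FOLLOW sets:
initialize: $ ∈ FOLLOW(S)
pass 1:
  B→B C: FOLLOW(B) ⊇ FIRST(C) = {a,b}; new: +{a,b}
  B→B C: FOLLOW(C) ⊇ FOLLOW(B) ⊇ {a,b}; new: +{a,b}
  B→S S: FOLLOW(S) ⊇ FIRST(S) = {a,b}; new: +{a,b}
  C→A A: FOLLOW(A) ⊇ FIRST(A) = {a,b}; new: +{a,b}
  S→A: FOLLOW(A) ⊇ FOLLOW(S) ⊇ {$,a,b}; new: +{$}
  S→b B: FOLLOW(B) ⊇ FOLLOW(S) ⊇ {$,a,b}; new: +{$}
  FOLLOW(S)={$,a,b}  FOLLOW(A)={$,a,b}  FOLLOW(B)={$,a,b}  FOLLOW(C)={a,b}
pass 2:
  B→B C: FOLLOW(C) ⊇ FOLLOW(B) ⊇ {$,a,b}; new: +{$}
  FOLLOW(S)={$,a,b}  FOLLOW(A)={$,a,b}  FOLLOW(B)={$,a,b}  FOLLOW(C)={$,a,b}
pass 3: done
  FOLLOW(S)={$,a,b}  FOLLOW(A)={$,a,b}  FOLLOW(B)={$,a,b}  FOLLOW(C)={$,a,b}

FOLLOW(A) = ["$", "a", "b"]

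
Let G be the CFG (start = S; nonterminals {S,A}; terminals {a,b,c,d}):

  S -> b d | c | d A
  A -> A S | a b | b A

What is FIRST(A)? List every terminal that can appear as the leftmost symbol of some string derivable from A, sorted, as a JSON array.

FIRST iteration:
iter 1:
  A via A→a b: +{a}
  A via A→b A: +{b}
  S via S→b d: +{b}
  S via S→c: +{c}
  S via S→d A: +{d}
  FIRST(S)={b,c,d}  FIRST(A)={a,b}
iter 2: — fixpoint
  FIRST(S)={b,c,d}  FIRST(A)={a,b}

FIRST(A) = ["a", "b"]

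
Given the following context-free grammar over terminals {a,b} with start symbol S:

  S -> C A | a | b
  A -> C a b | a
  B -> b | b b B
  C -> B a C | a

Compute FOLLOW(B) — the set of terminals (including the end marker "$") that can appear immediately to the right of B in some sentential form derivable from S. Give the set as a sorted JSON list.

FIRST sets, iterate to fixpoint:
[1]
  A via A→a: +{a}
  B via B→b: +{b}
  C via C→B a C: +{b}
  C via C→a: +{a}
  S via S→C A: +{a,b}
  FIRST[S]={a,b}  FIRST[A]={a}  FIRST[B]={b}  FIRST[C]={a,b}
[2]
  A via A→C a b: +{b}
  FIRST[S]={a,b}  FIRST[A]={a,b}  FIRST[B]={b}  FIRST[C]={a,b}
[3] done
  FIRST[S]={a,b}  FIRST[A]={a,b}  FIRST[B]={b}  FIRST[C]={a,b}

FOLLOW sets:
seed FOLLOW(S) with $
[1]
  A→C a b: FOLLOW(C) ⊇ FIRST(a) = {a}; new: +{a}
  C→B a C: FOLLOW(B) ⊇ FIRST(a) = {a}; new: +{a}
  S→C A: FOLLOW(C) ⊇ FIRST(A) = {a,b}; new: +{b}
  S→C A: FOLLOW(A) ⊇ FOLLOW(S) ⊇ {$}; new: +{$}
  FOLLOW[S]={$}  FOLLOW[A]={$}  FOLLOW[B]={a}  FOLLOW[C]={a,b}
[2] (no change)
  FOLLOW[S]={$}  FOLLOW[A]={$}  FOLLOW[B]={a}  FOLLOW[C]={a,b}

FOLLOW(B) = ["a"]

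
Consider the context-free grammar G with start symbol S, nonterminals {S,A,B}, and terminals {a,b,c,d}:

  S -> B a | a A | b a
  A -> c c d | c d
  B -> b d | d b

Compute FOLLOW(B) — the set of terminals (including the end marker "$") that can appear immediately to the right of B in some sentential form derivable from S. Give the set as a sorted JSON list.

FIRST iteration:
round 1:
  A via A→c c d: +{c}
  B via B→b d: +{b}
  B via B→d b: +{d}
  S via S→B a: +{b,d}
  S via S→a A: +{a}
  FIRST[S]={a,b,d}  FIRST[A]={c}  FIRST[B]={b,d}
round 2: done
  FIRST[S]={a,b,d}  FIRST[A]={c}  FIRST[B]={b,d}

FOLLOW iteration:
seed FOLLOW(S) with $
[1]
  S→B a: FOLLOW(B) ⊇ FIRST(a) = {a}; new: +{a}
  S→a A: FOLLOW(A) ⊇ FOLLOW(S) ⊇ {$}; new: +{$}
  S: {$}  A: {$}  B: {a}
[2] (stable)
  S: {$}  A: {$}  B: {a}

FOLLOW(B) = ["a"]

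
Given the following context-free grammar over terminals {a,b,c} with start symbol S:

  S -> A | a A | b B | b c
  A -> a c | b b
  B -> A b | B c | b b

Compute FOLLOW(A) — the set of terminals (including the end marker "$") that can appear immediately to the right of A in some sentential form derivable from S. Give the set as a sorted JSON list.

FIRST sets, iterate to fixpoint:
round 1:
  A via A→a c: +{a}
  A via A→b b: +{b}
  B via B→A b: +{a,b}
  S via S→A: +{a,b}
  FIRST[S]={a,b}  FIRST[A]={a,b}  FIRST[B]={a,b}
round 2: — fixpoint
  FIRST[S]={a,b}  FIRST[A]={a,b}  FIRST[B]={a,b}

Compute FOLLOW by fixpoint:
seed FOLLOW(S) with $
round 1:
  B→A b: FOLLOW(A) ⊇ FIRST(b) = {b}; new: +{b}
  B→B c: FOLLOW(B) ⊇ FIRST(c) = {c}; new: +{c}
  S→A: FOLLOW(A) ⊇ FOLLOW(S) ⊇ {$}; new: +{$}
  S→b B: FOLLOW(B) ⊇ FOLLOW(S) ⊇ {$}; new: +{$}
  FOLLOW[S]={$}  FOLLOW[A]={$,b}  FOLLOW[B]={$,c}
round 2: — fixpoint
  FOLLOW[S]={$}  FOLLOW[A]={$,b}  FOLLOW[B]={$,c}

FOLLOW(A) = ["$", "b"]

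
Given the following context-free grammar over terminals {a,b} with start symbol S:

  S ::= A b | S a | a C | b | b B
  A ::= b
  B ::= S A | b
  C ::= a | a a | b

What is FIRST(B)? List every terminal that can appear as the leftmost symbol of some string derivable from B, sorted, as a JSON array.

Compute FIRST by fixpoint:
[1]
  A via A→b: +{b}
  B via B→b: +{b}
  C via C→a: +{a}
  C via C→b: +{b}
  S via S→A b: +{b}
  S via S→a C: +{a}
  S: {a,b}  A: {b}  B: {b}  C: {a,b}
[2]
  B via B→S A: +{a}
  S: {a,b}  A: {b}  B: {a,b}  C: {a,b}
[3] — fixpoint
  S: {a,b}  A: {b}  B: {a,b}  C: {a,b}

FIRST(B) = ["a", "b"]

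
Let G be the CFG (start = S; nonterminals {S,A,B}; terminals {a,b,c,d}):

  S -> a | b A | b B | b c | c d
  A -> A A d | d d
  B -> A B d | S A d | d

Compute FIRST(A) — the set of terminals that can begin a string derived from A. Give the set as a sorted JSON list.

FIRST iteration:
pass 1:
  A via A→d d: +{d}
  B via B→A B d: +{d}
  S via S→a: +{a}
  S via S→b A: +{b}
  S via S→c d: +{c}
  FIRST[S]={a,b,c}  FIRST[A]={d}  FIRST[B]={d}
pass 2:
  B via B→S A d: +{a,b,c}
  FIRST[S]={a,b,c}  FIRST[A]={d}  FIRST[B]={a,b,c,d}
pass 3: done
  FIRST[S]={a,b,c}  FIRST[A]={d}  FIRST[B]={a,b,c,d}

FIRST(A) = ["d"]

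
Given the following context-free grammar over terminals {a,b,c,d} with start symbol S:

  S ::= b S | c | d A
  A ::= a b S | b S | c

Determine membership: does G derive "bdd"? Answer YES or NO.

CNF form of G:
  S -> T1 S | T2 A | c
  A -> T0 X3 | T1 S | c
  T0 -> a
  T1 -> b
  T2 -> d
  X3 -> T1 S

Fill CYK table bottom-up:
  cell(0,0) b: {T1}  orig:{}
  cell(1,1) d: {T2}  orig:{}
  cell(2,2) d: {T2}  orig:{}
  cell(0,1) bd: ∅
  cell(1,2) dd: ∅
  cell(0,2) bdd: ∅

S ∉ T[0,2] ⇒ NO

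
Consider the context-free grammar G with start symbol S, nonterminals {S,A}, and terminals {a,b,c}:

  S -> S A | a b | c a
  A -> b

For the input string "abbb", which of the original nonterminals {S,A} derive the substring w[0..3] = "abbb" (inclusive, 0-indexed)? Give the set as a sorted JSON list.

CNF form of G:
  S -> S A | T0 T1 | T2 T0
  A -> b
  T0 -> a
  T1 -> b
  T2 -> c

CYK table (by increasing span), restricted to cells inside w[0..3]:
  T[0,0] 'a' = {T0}  orig:{}
  T[1,1] 'b' = {A,T1}  orig:{A}
  T[2,2] 'b' = {A,T1}  orig:{A}
  T[3,3] 'b' = {A,T1}  orig:{A}
  T[0,1] 'ab' = {S}
  T[1,2] 'bb' = ∅
  T[2,3] 'bb' = ∅
  T[0,2] 'abb' = {S}
  T[1,3] 'bbb' = ∅
  T[0,3] 'abbb' = {S}

Original NTs in T[0,3] deriving "abbb": ["S"]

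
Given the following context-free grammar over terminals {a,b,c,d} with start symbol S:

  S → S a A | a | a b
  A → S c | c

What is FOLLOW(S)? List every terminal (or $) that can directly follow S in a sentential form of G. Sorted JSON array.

Compute FIRST by fixpoint:
iter 1:
  A via A→c: +{c}
  S via S→a: +{a}
  FIRST[S]={a}  FIRST[A]={c}
iter 2:
  A via A→S c: +{a}
  FIRST[S]={a}  FIRST[A]={a,c}
iter 3: (no change)
  FIRST[S]={a}  FIRST[A]={a,c}

Compute FOLLOW by fixpoint:
initialize: $ ∈ FOLLOW(S)
pass 1:
  A→S c: FOLLOW(S) ⊇ FIRST(c) = {c}; new: +{c}
  S→S a A: FOLLOW(S) ⊇ FIRST(a) = {a}; new: +{a}
  S→S a A: FOLLOW(A) ⊇ FOLLOW(S) ⊇ {$,a,c}; new: +{$,a,c}
  FOLLOW(S)={$,a,c}  FOLLOW(A)={$,a,c}
pass 2: (stable)
  FOLLOW(S)={$,a,c}  FOLLOW(A)={$,a,c}

FOLLOW(S) = ["$", "a", "c"]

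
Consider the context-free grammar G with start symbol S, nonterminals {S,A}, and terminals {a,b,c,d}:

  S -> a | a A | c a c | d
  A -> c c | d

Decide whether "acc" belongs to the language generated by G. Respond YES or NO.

Convert to CNF:
  S -> T0 X2 | T1 A | a | d
  A -> T0 T0 | d
  T0 -> c
  T1 -> a
  X2 -> T1 T0

Fill CYK table bottom-up:
  [0..0]={S,T1}  "a"  orig:{S}
  [1..1]={T0}  "c"  orig:{}
  [2..2]={T0}  "c"  orig:{}
  [0..1]={X2}  "ac"  orig:{}
  [1..2]={A}  "cc"
  [0..2]={S}  "acc"

S ∈ T[0,2] ⇒ YES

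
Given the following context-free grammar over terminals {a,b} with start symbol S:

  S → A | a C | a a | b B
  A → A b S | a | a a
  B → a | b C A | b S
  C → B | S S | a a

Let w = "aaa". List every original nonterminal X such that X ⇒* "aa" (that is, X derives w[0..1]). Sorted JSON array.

Convert to CNF:
  S -> A X5 | T0 B | T1 C | T1 T1 | a
  A -> A X2 | T1 T1 | a
  B -> T0 S | T0 X3 | a
  C -> S S | T0 S | T0 X4 | T1 T1 | a
  T0 -> b
  T1 -> a
  X2 -> T0 S
  X3 -> C A
  X4 -> C A
  X5 -> T0 S

CYK fill — only the sub-triangle for w[0..1]:
  cell(0,0) a: {A,B,C,S,T1}  orig:{A,B,C,S}
  cell(1,1) a: {A,B,C,S,T1}  orig:{A,B,C,S}
  cell(0,1) aa: {A,C,S,X3,X4}  orig:{A,C,S}

Original NTs in T[0,1] deriving "aa": ["A", "C", "S"]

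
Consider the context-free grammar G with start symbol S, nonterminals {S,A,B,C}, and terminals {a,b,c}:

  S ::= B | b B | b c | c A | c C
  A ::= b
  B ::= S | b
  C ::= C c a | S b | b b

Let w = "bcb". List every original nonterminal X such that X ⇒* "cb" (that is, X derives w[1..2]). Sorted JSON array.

CNF form of G:
  S -> T0 B | T0 T1 | T1 A | T1 C | b
  A -> b
  B -> T0 B | T0 T1 | T1 A | T1 C | b
  C -> C X3 | S T0 | T0 T0
  T0 -> b
  T1 -> c
  T2 -> a
  X3 -> T1 T2

Fill CYK table bottom-up (cells [i..j] with 1 ≤ i ≤ j ≤ 2 only):
  [1..1]={T1}  "c"  orig:{}
  [2..2]={A,B,S,T0}  "b"  orig:{A,B,S}
  [1..2]={B,S}  "cb"

Original NTs in T[1,2] deriving "cb": ["B", "S"]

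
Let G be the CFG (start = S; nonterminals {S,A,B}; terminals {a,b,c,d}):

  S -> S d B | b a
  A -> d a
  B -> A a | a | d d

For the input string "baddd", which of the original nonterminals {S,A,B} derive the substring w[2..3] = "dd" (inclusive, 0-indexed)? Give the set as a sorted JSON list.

CNF form of G:
  S -> S X3 | T2 T1
  A -> T0 T1
  B -> A T1 | T0 T0 | a
  T0 -> d
  T1 -> a
  T2 -> b
  X3 -> T0 B

CYK table (by increasing span) (cells [i..j] with 2 ≤ i ≤ j ≤ 3 only):
  T[2,2] 'd' = {T0}  orig:{}
  T[3,3] 'd' = {T0}  orig:{}
  T[2,3] 'dd' = {B}

Original NTs in T[2,3] deriving "dd": ["B"]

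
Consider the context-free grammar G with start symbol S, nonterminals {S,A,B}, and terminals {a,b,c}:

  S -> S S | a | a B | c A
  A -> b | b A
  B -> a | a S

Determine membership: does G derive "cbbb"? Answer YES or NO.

Convert to CNF:
  S -> S S | T1 B | T2 A | a
  A -> T0 A | b
  B -> T1 S | a
  T0 -> b
  T1 -> a
  T2 -> c

CYK fill:
  T[0,0] 'c' = {T2}  orig:{}
  T[1,1] 'b' = {A,T0}  orig:{A}
  T[2,2] 'b' = {A,T0}  orig:{A}
  T[3,3] 'b' = {A,T0}  orig:{A}
  T[0,1] 'cb' = {S}
  T[1,2] 'bb' = {A}
  T[2,3] 'bb' = {A}
  T[0,2] 'cbb' = {S}
  T[1,3] 'bbb' = {A}
  T[0,3] 'cbbb' = {S}

S ∈ T[0,3] ⇒ YES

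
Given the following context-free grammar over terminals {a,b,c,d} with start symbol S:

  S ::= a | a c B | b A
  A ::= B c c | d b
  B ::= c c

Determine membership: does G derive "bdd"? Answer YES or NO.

Convert to CNF:
  S -> T2 A | T3 X5 | a
  A -> B X4 | T1 T2
  B -> T0 T0
  T0 -> c
  T1 -> d
  T2 -> b
  T3 -> a
  X4 -> T0 T0
  X5 -> T0 B

CYK table (by increasing span):
  T[0,0] 'b' = {T2}  orig:{}
  T[1,1] 'd' = {T1}  orig:{}
  T[2,2] 'd' = {T1}  orig:{}
  T[0,1] 'bd' = ∅
  T[1,2] 'dd' = ∅
  T[0,2] 'bdd' = ∅

S ∉ T[0,2] ⇒ NO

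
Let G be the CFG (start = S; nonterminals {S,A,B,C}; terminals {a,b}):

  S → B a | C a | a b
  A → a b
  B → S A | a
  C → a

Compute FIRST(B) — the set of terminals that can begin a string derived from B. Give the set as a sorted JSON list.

FIRST iteration:
[1]
  A via A→a b: +{a}
  B via B→a: +{a}
  C via C→a: +{a}
  S via S→B a: +{a}
  FIRST(S)={a}  FIRST(A)={a}  FIRST(B)={a}  FIRST(C)={a}
[2] done
  FIRST(S)={a}  FIRST(A)={a}  FIRST(B)={a}  FIRST(C)={a}

FIRST(B) = ["a"]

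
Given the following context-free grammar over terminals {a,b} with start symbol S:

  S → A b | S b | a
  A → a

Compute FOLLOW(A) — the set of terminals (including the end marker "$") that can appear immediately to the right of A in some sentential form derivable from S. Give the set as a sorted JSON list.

FIRST sets, iterate to fixpoint:
pass 1:
  A via A→a: +{a}
  S via S→A b: +{a}
  S: {a}  A: {a}
pass 2: (stable)
  S: {a}  A: {a}

Compute FOLLOW by fixpoint:
seed FOLLOW(S) with $
pass 1:
  S→A b: FOLLOW(A) ⊇ FIRST(b) = {b}; new: +{b}
  S→S b: FOLLOW(S) ⊇ FIRST(b) = {b}; new: +{b}
  FOLLOW(S)={$,b}  FOLLOW(A)={b}
pass 2: (stable)
  FOLLOW(S)={$,b}  FOLLOW(A)={b}

FOLLOW(A) = ["b"]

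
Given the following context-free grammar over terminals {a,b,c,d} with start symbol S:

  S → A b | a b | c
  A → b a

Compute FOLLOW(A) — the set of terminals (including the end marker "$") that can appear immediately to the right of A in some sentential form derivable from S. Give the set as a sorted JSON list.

FIRST iteration:
round 1:
  A via A→b a: +{b}
  S via S→A b: +{b}
  S via S→a b: +{a}
  S via S→c: +{c}
  S: {a,b,c}  A: {b}
round 2: done
  S: {a,b,c}  A: {b}

FOLLOW sets:
seed FOLLOW(S) with $
[1]
  S→A b: FOLLOW(A) ⊇ FIRST(b) = {b}; new: +{b}
  FOLLOW(S)={$}  FOLLOW(A)={b}
[2] (no change)
  FOLLOW(S)={$}  FOLLOW(A)={b}

FOLLOW(A) = ["b"]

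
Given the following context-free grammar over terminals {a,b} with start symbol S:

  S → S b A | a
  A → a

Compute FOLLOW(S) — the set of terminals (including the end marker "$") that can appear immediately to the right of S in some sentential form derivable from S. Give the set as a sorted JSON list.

Compute FIRST by fixpoint:
iter 1:
  A via A→a: +{a}
  S via S→a: +{a}
  FIRST(S)={a}  FIRST(A)={a}
iter 2: (no change)
  FIRST(S)={a}  FIRST(A)={a}

Compute FOLLOW by fixpoint:
seed FOLLOW(S) with $
iter 1:
  S→S b A: FOLLOW(S) ⊇ FIRST(b) = {b}; new: +{b}
  S→S b A: FOLLOW(A) ⊇ FOLLOW(S) ⊇ {$,b}; new: +{$,b}
  FOLLOW(S)={$,b}  FOLLOW(A)={$,b}
iter 2: done
  FOLLOW(S)={$,b}  FOLLOW(A)={$,b}

FOLLOW(S) = ["$", "b"]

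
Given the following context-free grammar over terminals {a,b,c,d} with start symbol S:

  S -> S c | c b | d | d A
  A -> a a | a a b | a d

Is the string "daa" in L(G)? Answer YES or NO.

Convert to CNF:
  S -> S T3 | T2 A | T3 T1 | d
  A -> T0 T0 | T0 T2 | T0 X4
  T0 -> a
  T1 -> b
  T2 -> d
  T3 -> c
  X4 -> T0 T1

Fill CYK table bottom-up:
  T[0,0] 'd' = {S,T2}  orig:{S}
  T[1,1] 'a' = {T0}  orig:{}
  T[2,2] 'a' = {T0}  orig:{}
  T[0,1] 'da' = ∅
  T[1,2] 'aa' = {A}
  T[0,2] 'daa' = {S}

S ∈ T[0,2] ⇒ YES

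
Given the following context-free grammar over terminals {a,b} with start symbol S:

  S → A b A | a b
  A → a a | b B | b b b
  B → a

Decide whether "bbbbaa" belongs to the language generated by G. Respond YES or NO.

CNF form of G:
  S -> A X3 | T0 T1
  A -> T0 T0 | T1 B | T1 X2
  B -> a
  T0 -> a
  T1 -> b
  X2 -> T1 T1
  X3 -> T1 A

CYK table (by increasing span):
  [0..0]={T1}  "b"  orig:{}
  [1..1]={T1}  "b"  orig:{}
  [2..2]={T1}  "b"  orig:{}
  [3..3]={T1}  "b"  orig:{}
  [4..4]={B,T0}  "a"  orig:{B}
  [5..5]={B,T0}  "a"  orig:{B}
  [0..1]={X2}  "bb"  orig:{}
  [1..2]={X2}  "bb"  orig:{}
  [2..3]={X2}  "bb"  orig:{}
  [3..4]={A}  "ba"
  [4..5]={A}  "aa"
  [0..2]={A}  "bbb"
  [1..3]={A}  "bbb"
  [2..4]={X3}  "bba"  orig:{}
  [3..5]={X3}  "baa"  orig:{}
  [0..3]={X3}  "bbbb"  orig:{}
  [1..4]=∅  "bbba"
  [2..5]=∅  "bbaa"
  [0..4]=∅  "bbbba"
  [1..5]=∅  "bbbaa"
  [0..5]={S}  "bbbbaa"

S ∈ T[0,5] ⇒ YES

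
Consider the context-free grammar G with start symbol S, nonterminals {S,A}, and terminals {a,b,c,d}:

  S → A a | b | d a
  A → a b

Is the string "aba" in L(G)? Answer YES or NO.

CNF form of G:
  S -> A T0 | T2 T0 | b
  A -> T0 T1
  T0 -> a
  T1 -> b
  T2 -> d

CYK fill:
  cell(0,0) a: {T0}  orig:{}
  cell(1,1) b: {S,T1}  orig:{S}
  cell(2,2) a: {T0}  orig:{}
  cell(0,1) ab: {A}
  cell(1,2) ba: ∅
  cell(0,2) aba: {S}

S ∈ T[0,2] ⇒ YES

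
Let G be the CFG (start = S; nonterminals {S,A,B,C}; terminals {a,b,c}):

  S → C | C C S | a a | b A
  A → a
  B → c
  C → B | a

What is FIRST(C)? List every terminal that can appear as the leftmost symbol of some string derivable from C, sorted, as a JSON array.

FIRST sets, iterate to fixpoint:
pass 1:
  A via A→a: +{a}
  B via B→c: +{c}
  C via C→B: +{c}
  C via C→a: +{a}
  S via S→C: +{a,c}
  S via S→b A: +{b}
  FIRST[S]={a,b,c}  FIRST[A]={a}  FIRST[B]={c}  FIRST[C]={a,c}
pass 2: — fixpoint
  FIRST[S]={a,b,c}  FIRST[A]={a}  FIRST[B]={c}  FIRST[C]={a,c}

FIRST(C) = ["a", "c"]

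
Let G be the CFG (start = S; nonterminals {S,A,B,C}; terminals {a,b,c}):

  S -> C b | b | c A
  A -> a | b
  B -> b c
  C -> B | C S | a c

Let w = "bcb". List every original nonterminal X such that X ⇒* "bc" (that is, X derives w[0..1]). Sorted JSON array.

Convert to CNF:
  S -> C T0 | T1 A | b
  A -> a | b
  B -> T0 T1
  C -> C S | T0 T1 | T2 T1
  T0 -> b
  T1 -> c
  T2 -> a

Fill CYK table bottom-up (cells [i..j] with 0 ≤ i ≤ j ≤ 1 only):
  [0..0]={A,S,T0}  "b"  orig:{A,S}
  [1..1]={T1}  "c"  orig:{}
  [0..1]={B,C}  "bc"

Original NTs in T[0,1] deriving "bc": ["B", "C"]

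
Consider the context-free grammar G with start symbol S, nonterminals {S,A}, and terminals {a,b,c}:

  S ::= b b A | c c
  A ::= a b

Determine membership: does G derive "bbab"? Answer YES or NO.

CNF form of G:
  S -> T1 X3 | T2 T2
  A -> T0 T1
  T0 -> a
  T1 -> b
  T2 -> c
  X3 -> T1 A

Fill CYK table bottom-up:
  cell(0,0) b: {T1}  orig:{}
  cell(1,1) b: {T1}  orig:{}
  cell(2,2) a: {T0}  orig:{}
  cell(3,3) b: {T1}  orig:{}
  cell(0,1) bb: ∅
  cell(1,2) ba: ∅
  cell(2,3) ab: {A}
  cell(0,2) bba: ∅
  cell(1,3) bab: {X3}  orig:{}
  cell(0,3) bbab: {S}

S ∈ T[0,3] ⇒ YES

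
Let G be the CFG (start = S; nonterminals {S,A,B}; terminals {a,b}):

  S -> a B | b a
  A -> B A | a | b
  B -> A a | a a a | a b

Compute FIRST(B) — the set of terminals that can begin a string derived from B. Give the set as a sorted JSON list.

FIRST sets, iterate to fixpoint:
iter 1:
  A via A→a: +{a}
  A via A→b: +{b}
  B via B→A a: +{a,b}
  S via S→a B: +{a}
  S via S→b a: +{b}
  FIRST(S)={a,b}  FIRST(A)={a,b}  FIRST(B)={a,b}
iter 2: done
  FIRST(S)={a,b}  FIRST(A)={a,b}  FIRST(B)={a,b}

FIRST(B) = ["a", "b"]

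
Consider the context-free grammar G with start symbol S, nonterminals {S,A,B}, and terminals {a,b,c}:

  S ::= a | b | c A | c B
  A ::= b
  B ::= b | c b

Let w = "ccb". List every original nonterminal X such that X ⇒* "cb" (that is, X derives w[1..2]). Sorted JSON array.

Convert to CNF:
  S -> T0 A | T0 B | a | b
  A -> b
  B -> T0 T1 | b
  T0 -> c
  T1 -> b

CYK table (by increasing span) — only the sub-triangle for w[1..2]:
  T[1,1] 'c' = {T0}  orig:{}
  T[2,2] 'b' = {A,B,S,T1}  orig:{A,B,S}
  T[1,2] 'cb' = {B,S}

Original NTs in T[1,2] deriving "cb": ["B", "S"]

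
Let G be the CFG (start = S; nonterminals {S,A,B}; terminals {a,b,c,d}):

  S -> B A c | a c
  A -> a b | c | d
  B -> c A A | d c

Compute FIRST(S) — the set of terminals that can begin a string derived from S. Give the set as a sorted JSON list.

FIRST iteration:
[1]
  A via A→a b: +{a}
  A via A→c: +{c}
  A via A→d: +{d}
  B via B→c A A: +{c}
  B via B→d c: +{d}
  S via S→B A c: +{c,d}
  S via S→a c: +{a}
  FIRST(S)={a,c,d}  FIRST(A)={a,c,d}  FIRST(B)={c,d}
[2] done
  FIRST(S)={a,c,d}  FIRST(A)={a,c,d}  FIRST(B)={c,d}

FIRST(S) = ["a", "c", "d"]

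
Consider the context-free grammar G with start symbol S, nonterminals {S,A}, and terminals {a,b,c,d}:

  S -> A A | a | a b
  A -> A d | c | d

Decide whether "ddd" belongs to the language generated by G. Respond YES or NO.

Convert to CNF:
  S -> A A | T1 T2 | a
  A -> A T0 | c | d
  T0 -> d
  T1 -> a
  T2 -> b

CYK table (by increasing span):
  cell(0,0) d: {A,T0}  orig:{A}
  cell(1,1) d: {A,T0}  orig:{A}
  cell(2,2) d: {A,T0}  orig:{A}
  cell(0,1) dd: {A,S}
  cell(1,2) dd: {A,S}
  cell(0,2) ddd: {A,S}

S ∈ T[0,2] ⇒ YES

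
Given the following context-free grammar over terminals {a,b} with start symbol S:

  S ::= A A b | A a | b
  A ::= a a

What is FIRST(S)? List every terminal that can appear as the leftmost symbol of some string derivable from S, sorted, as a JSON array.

FIRST sets, iterate to fixpoint:
iter 1:
  A via A→a a: +{a}
  S via S→A A b: +{a}
  S via S→b: +{b}
  FIRST[S]={a,b}  FIRST[A]={a}
iter 2: — fixpoint
  FIRST[S]={a,b}  FIRST[A]={a}

FIRST(S) = ["a", "b"]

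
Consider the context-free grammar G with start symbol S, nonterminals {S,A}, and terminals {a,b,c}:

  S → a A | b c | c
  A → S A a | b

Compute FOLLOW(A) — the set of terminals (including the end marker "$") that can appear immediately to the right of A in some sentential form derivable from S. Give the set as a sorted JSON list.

FIRST sets, iterate to fixpoint:
iter 1:
  A via A→b: +{b}
  S via S→a A: +{a}
  S via S→b c: +{b}
  S via S→c: +{c}
  S: {a,b,c}  A: {b}
iter 2:
  A via A→S A a: +{a,c}
  S: {a,b,c}  A: {a,b,c}
iter 3: (no change)
  S: {a,b,c}  A: {a,b,c}

FOLLOW iteration:
initialize: $ ∈ FOLLOW(S)
iter 1:
  A→S A a: FOLLOW(S) ⊇ FIRST(A) = {a,b,c}; new: +{a,b,c}
  A→S A a: FOLLOW(A) ⊇ FIRST(a) = {a}; new: +{a}
  S→a A: FOLLOW(A) ⊇ FOLLOW(S) ⊇ {$,a,b,c}; new: +{$,b,c}
  FOLLOW(S)={$,a,b,c}  FOLLOW(A)={$,a,b,c}
iter 2: done
  FOLLOW(S)={$,a,b,c}  FOLLOW(A)={$,a,b,c}

FOLLOW(A) = ["$", "a", "b", "c"]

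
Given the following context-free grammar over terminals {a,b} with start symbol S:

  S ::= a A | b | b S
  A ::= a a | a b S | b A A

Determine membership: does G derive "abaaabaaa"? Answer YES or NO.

Convert to CNF:
  S -> T0 A | T1 S | b
  A -> T0 T0 | T0 X2 | T1 X3
  T0 -> a
  T1 -> b
  X2 -> T1 S
  X3 -> A A

CYK table (by increasing span):
  T[0,0] 'a' = {T0}  orig:{}
  T[1,1] 'b' = {S,T1}  orig:{S}
  T[2,2] 'a' = {T0}  orig:{}
  T[3,3] 'a' = {T0}  orig:{}
  T[4,4] 'a' = {T0}  orig:{}
  T[5,5] 'b' = {S,T1}  orig:{S}
  T[6,6] 'a' = {T0}  orig:{}
  T[7,7] 'a' = {T0}  orig:{}
  T[8,8] 'a' = {T0}  orig:{}
  T[0,1] 'ab' = ∅
  T[1,2] 'ba' = ∅
  T[2,3] 'aa' = {A}
  T[3,4] 'aa' = {A}
  T[4,5] 'ab' = ∅
  T[5,6] 'ba' = ∅
  T[6,7] 'aa' = {A}
  T[7,8] 'aa' = {A}
  T[0,2] 'aba' = ∅
  T[1,3] 'baa' = ∅
  T[2,4] 'aaa' = {S}
  T[3,5] 'aab' = ∅
  T[4,6] 'aba' = ∅
  T[5,7] 'baa' = ∅
  T[6,8] 'aaa' = {S}
  T[0,3] 'abaa' = ∅
  T[1,4] 'baaa' = {S,X2}  orig:{S}
  T[2,5] 'aaab' = ∅
  T[3,6] 'aaba' = ∅
  T[4,7] 'abaa' = ∅
  T[5,8] 'baaa' = {S,X2}  orig:{S}
  T[0,4] 'abaaa' = {A}
  T[1,5] 'baaab' = ∅
  T[2,6] 'aaaba' = ∅
  T[3,7] 'aabaa' = ∅
  T[4,8] 'abaaa' = {A}
  T[0,5] 'abaaab' = ∅
  T[1,6] 'baaaba' = ∅
  T[2,7] 'aaabaa' = ∅
  T[3,8] 'aabaaa' = {S}
  T[0,6] 'abaaaba' = ∅
  T[1,7] 'baaabaa' = ∅
  T[2,8] 'aaabaaa' = {X3}  orig:{}
  T[0,7] 'abaaabaa' = ∅
  T[1,8] 'baaabaaa' = {A}
  T[0,8] 'abaaabaaa' = {S}

S ∈ T[0,8] ⇒ YES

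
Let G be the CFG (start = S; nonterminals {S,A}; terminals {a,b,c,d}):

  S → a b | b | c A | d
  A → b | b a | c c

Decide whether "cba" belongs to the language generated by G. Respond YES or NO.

CNF form of G:
  S -> T1 T0 | T2 A | b | d
  A -> T0 T1 | T2 T2 | b
  T0 -> b
  T1 -> a
  T2 -> c

CYK fill:
  T[0,0] 'c' = {T2}  orig:{}
  T[1,1] 'b' = {A,S,T0}  orig:{A,S}
  T[2,2] 'a' = {T1}  orig:{}
  T[0,1] 'cb' = {S}
  T[1,2] 'ba' = {A}
  T[0,2] 'cba' = {S}

S ∈ T[0,2] ⇒ YES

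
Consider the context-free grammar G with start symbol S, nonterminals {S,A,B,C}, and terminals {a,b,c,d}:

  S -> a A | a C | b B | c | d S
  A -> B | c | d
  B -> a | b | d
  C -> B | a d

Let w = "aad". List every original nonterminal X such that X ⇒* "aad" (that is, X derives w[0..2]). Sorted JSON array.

CNF form of G:
  S -> T0 A | T0 C | T1 S | T2 B | c
  A -> a | b | c | d
  B -> a | b | d
  C -> T0 T1 | a | b | d
  T0 -> a
  T1 -> d
  T2 -> b

Fill CYK table bottom-up (cells [i..j] with 0 ≤ i ≤ j ≤ 2 only):
  cell(0,0) a: {A,B,C,T0}  orig:{A,B,C}
  cell(1,1) a: {A,B,C,T0}  orig:{A,B,C}
  cell(2,2) d: {A,B,C,T1}  orig:{A,B,C}
  cell(0,1) aa: {S}
  cell(1,2) ad: {C,S}
  cell(0,2) aad: {S}

Original NTs in T[0,2] deriving "aad": ["S"]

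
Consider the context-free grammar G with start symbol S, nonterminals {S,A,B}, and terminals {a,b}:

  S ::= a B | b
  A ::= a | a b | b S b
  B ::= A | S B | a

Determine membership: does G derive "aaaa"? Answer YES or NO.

Convert to CNF:
  S -> T0 B | b
  A -> T0 T1 | T1 X2 | a
  B -> S B | T0 T1 | T1 X3 | a
  T0 -> a
  T1 -> b
  X2 -> S T1
  X3 -> S T1

Fill CYK table bottom-up:
  [0..0]={A,B,T0}  "a"  orig:{A,B}
  [1..1]={A,B,T0}  "a"  orig:{A,B}
  [2..2]={A,B,T0}  "a"  orig:{A,B}
  [3..3]={A,B,T0}  "a"  orig:{A,B}
  [0..1]={S}  "aa"
  [1..2]={S}  "aa"
  [2..3]={S}  "aa"
  [0..2]={B}  "aaa"
  [1..3]={B}  "aaa"
  [0..3]={S}  "aaaa"

S ∈ T[0,3] ⇒ YES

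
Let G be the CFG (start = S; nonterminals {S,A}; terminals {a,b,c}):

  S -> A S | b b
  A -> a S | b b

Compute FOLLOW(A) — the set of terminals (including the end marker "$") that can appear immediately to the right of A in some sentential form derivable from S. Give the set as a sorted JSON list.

FIRST sets, iterate to fixpoint:
pass 1:
  A via A→a S: +{a}
  A via A→b b: +{b}
  S via S→A S: +{a,b}
  FIRST[S]={a,b}  FIRST[A]={a,b}
pass 2: (no change)
  FIRST[S]={a,b}  FIRST[A]={a,b}

FOLLOW iteration:
initialize: $ ∈ FOLLOW(S)
iter 1:
  S→A S: FOLLOW(A) ⊇ FIRST(S) = {a,b}; new: +{a,b}
  S: {$}  A: {a,b}
iter 2:
  A→a S: FOLLOW(S) ⊇ FOLLOW(A) ⊇ {a,b}; new: +{a,b}
  S: {$,a,b}  A: {a,b}
iter 3: (stable)
  S: {$,a,b}  A: {a,b}

FOLLOW(A) = ["a", "b"]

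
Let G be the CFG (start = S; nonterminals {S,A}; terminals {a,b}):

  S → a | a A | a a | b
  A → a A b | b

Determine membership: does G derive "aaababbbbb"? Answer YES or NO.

Convert to CNF:
  S -> T0 A | T0 T0 | a | b
  A -> T0 X2 | b
  T0 -> a
  T1 -> b
  X2 -> A T1

Fill CYK table bottom-up:
  cell(0,0) a: {S,T0}  orig:{S}
  cell(1,1) a: {S,T0}  orig:{S}
  cell(2,2) a: {S,T0}  orig:{S}
  cell(3,3) b: {A,S,T1}  orig:{A,S}
  cell(4,4) a: {S,T0}  orig:{S}
  cell(5,5) b: {A,S,T1}  orig:{A,S}
  cell(6,6) b: {A,S,T1}  orig:{A,S}
  cell(7,7) b: {A,S,T1}  orig:{A,S}
  cell(8,8) b: {A,S,T1}  orig:{A,S}
  cell(9,9) b: {A,S,T1}  orig:{A,S}
  cell(0,1) aa: {S}
  cell(1,2) aa: {S}
  cell(2,3) ab: {S}
  cell(3,4) ba: ∅
  cell(4,5) ab: {S}
  cell(5,6) bb: {X2}  orig:{}
  cell(6,7) bb: {X2}  orig:{}
  cell(7,8) bb: {X2}  orig:{}
  cell(8,9) bb: {X2}  orig:{}
  cell(0,2) aaa: ∅
  cell(1,3) aab: ∅
  cell(2,4) aba: ∅
  cell(3,5) bab: ∅
  cell(4,6) abb: {A}
  cell(5,7) bbb: ∅
  cell(6,8) bbb: ∅
  cell(7,9) bbb: ∅
  cell(0,3) aaab: ∅
  cell(1,4) aaba: ∅
  cell(2,5) abab: ∅
  cell(3,6) babb: ∅
  cell(4,7) abbb: {X2}  orig:{}
  cell(5,8) bbbb: ∅
  cell(6,9) bbbb: ∅
  cell(0,4) aaaba: ∅
  cell(1,5) aabab: ∅
  cell(2,6) ababb: ∅
  cell(3,7) babbb: ∅
  cell(4,8) abbbb: ∅
  cell(5,9) bbbbb: ∅
  cell(0,5) aaabab: ∅
  cell(1,6) aababb: ∅
  cell(2,7) ababbb: ∅
  cell(3,8) babbbb: ∅
  cell(4,9) abbbbb: ∅
  cell(0,6) aaababb: ∅
  cell(1,7) aababbb: ∅
  cell(2,8) ababbbb: ∅
  cell(3,9) babbbbb: ∅
  cell(0,7) aaababbb: ∅
  cell(1,8) aababbbb: ∅
  cell(2,9) ababbbbb: ∅
  cell(0,8) aaababbbb: ∅
  cell(1,9) aababbbbb: ∅
  cell(0,9) aaababbbbb: ∅

S ∉ T[0,9] ⇒ NO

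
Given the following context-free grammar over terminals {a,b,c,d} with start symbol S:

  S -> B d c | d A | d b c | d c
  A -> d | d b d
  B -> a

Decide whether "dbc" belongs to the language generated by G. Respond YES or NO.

Convert to CNF:
  S -> B X4 | T0 A | T0 T2 | T0 X5
  A -> T0 X3 | d
  B -> a
  T0 -> d
  T1 -> b
  T2 -> c
  X3 -> T1 T0
  X4 -> T0 T2
  X5 -> T1 T2

CYK fill:
  cell(0,0) d: {A,T0}  orig:{A}
  cell(1,1) b: {T1}  orig:{}
  cell(2,2) c: {T2}  orig:{}
  cell(0,1) db: ∅
  cell(1,2) bc: {X5}  orig:{}
  cell(0,2) dbc: {S}

S ∈ T[0,2] ⇒ YES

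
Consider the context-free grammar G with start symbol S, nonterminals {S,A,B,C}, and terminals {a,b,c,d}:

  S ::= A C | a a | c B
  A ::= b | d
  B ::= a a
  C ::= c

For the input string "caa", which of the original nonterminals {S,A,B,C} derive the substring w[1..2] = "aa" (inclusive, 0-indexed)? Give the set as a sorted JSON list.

CNF form of G:
  S -> A C | T0 T0 | T1 B
  A -> b | d
  B -> T0 T0
  C -> c
  T0 -> a
  T1 -> c

CYK fill (cells [i..j] with 1 ≤ i ≤ j ≤ 2 only):
  [1..1]={T0}  "a"  orig:{}
  [2..2]={T0}  "a"  orig:{}
  [1..2]={B,S}  "aa"

Original NTs in T[1,2] deriving "aa": ["B", "S"]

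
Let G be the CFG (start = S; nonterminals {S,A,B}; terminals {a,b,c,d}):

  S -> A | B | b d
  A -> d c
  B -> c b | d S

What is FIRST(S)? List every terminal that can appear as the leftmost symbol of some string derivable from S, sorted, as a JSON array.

FIRST sets, iterate to fixpoint:
[1]
  A via A→d c: +{d}
  B via B→c b: +{c}
  B via B→d S: +{d}
  S via S→A: +{d}
  S via S→B: +{c}
  S via S→b d: +{b}
  FIRST[S]={b,c,d}  FIRST[A]={d}  FIRST[B]={c,d}
[2] (stable)
  FIRST[S]={b,c,d}  FIRST[A]={d}  FIRST[B]={c,d}

FIRST(S) = ["b", "c", "d"]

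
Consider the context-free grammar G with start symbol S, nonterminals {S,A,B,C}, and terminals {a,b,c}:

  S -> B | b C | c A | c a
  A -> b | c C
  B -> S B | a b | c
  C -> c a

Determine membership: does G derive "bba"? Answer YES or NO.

CNF form of G:
  S -> S B | T0 A | T0 T1 | T1 T2 | T2 C | c
  A -> T0 C | b
  B -> S B | T1 T2 | c
  C -> T0 T1
  T0 -> c
  T1 -> a
  T2 -> b

CYK fill:
  T[0,0] 'b' = {A,T2}  orig:{A}
  T[1,1] 'b' = {A,T2}  orig:{A}
  T[2,2] 'a' = {T1}  orig:{}
  T[0,1] 'bb' = ∅
  T[1,2] 'ba' = ∅
  T[0,2] 'bba' = ∅

S ∉ T[0,2] ⇒ NO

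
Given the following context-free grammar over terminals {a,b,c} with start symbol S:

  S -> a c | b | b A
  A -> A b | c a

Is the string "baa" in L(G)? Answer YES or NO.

Convert to CNF:
  S -> T0 A | T2 T1 | b
  A -> A T0 | T1 T2
  T0 -> b
  T1 -> c
  T2 -> a

CYK table (by increasing span):
  T[0,0] 'b' = {S,T0}  orig:{S}
  T[1,1] 'a' = {T2}  orig:{}
  T[2,2] 'a' = {T2}  orig:{}
  T[0,1] 'ba' = ∅
  T[1,2] 'aa' = ∅
  T[0,2] 'baa' = ∅

S ∉ T[0,2] ⇒ NO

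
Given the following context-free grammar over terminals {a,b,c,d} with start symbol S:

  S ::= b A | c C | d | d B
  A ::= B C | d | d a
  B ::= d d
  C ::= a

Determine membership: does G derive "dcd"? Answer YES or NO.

CNF form of G:
  S -> T0 B | T2 A | T3 C | d
  A -> B C | T0 T1 | d
  B -> T0 T0
  C -> a
  T0 -> d
  T1 -> a
  T2 -> b
  T3 -> c

CYK table (by increasing span):
  cell(0,0) d: {A,S,T0}  orig:{A,S}
  cell(1,1) c: {T3}  orig:{}
  cell(2,2) d: {A,S,T0}  orig:{A,S}
  cell(0,1) dc: ∅
  cell(1,2) cd: ∅
  cell(0,2) dcd: ∅

S ∉ T[0,2] ⇒ NO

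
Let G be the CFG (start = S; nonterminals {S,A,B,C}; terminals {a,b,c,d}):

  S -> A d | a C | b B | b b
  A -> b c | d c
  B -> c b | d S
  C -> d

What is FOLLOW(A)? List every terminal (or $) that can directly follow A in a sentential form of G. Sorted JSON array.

FIRST iteration:
iter 1:
  A via A→b c: +{b}
  A via A→d c: +{d}
  B via B→c b: +{c}
  B via B→d S: +{d}
  C via C→d: +{d}
  S via S→A d: +{b,d}
  S via S→a C: +{a}
  FIRST(S)={a,b,d}  FIRST(A)={b,d}  FIRST(B)={c,d}  FIRST(C)={d}
iter 2: (no change)
  FIRST(S)={a,b,d}  FIRST(A)={b,d}  FIRST(B)={c,d}  FIRST(C)={d}

FOLLOW sets:
FOLLOW(S) := {$}
round 1:
  S→A d: FOLLOW(A) ⊇ FIRST(d) = {d}; new: +{d}
  S→a C: FOLLOW(C) ⊇ FOLLOW(S) ⊇ {$}; new: +{$}
  S→b B: FOLLOW(B) ⊇ FOLLOW(S) ⊇ {$}; new: +{$}
  S: {$}  A: {d}  B: {$}  C: {$}
round 2: (no change)
  S: {$}  A: {d}  B: {$}  C: {$}

FOLLOW(A) = ["d"]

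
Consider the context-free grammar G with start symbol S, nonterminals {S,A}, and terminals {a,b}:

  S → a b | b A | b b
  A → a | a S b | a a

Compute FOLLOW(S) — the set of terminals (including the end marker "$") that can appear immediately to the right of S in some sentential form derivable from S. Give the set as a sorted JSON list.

FIRST iteration:
iter 1:
  A via A→a: +{a}
  S via S→a b: +{a}
  S via S→b A: +{b}
  S: {a,b}  A: {a}
iter 2: (stable)
  S: {a,b}  A: {a}

FOLLOW iteration:
FOLLOW(S) := {$}
[1]
  A→a S b: FOLLOW(S) ⊇ FIRST(b) = {b}; new: +{b}
  S→b A: FOLLOW(A) ⊇ FOLLOW(S) ⊇ {$,b}; new: +{$,b}
  FOLLOW[S]={$,b}  FOLLOW[A]={$,b}
[2] (stable)
  FOLLOW[S]={$,b}  FOLLOW[A]={$,b}

FOLLOW(S) = ["$", "b"]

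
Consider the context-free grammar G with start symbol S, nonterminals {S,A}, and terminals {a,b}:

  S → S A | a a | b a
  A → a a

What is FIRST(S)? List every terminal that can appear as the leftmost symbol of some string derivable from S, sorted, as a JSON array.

Compute FIRST by fixpoint:
iter 1:
  A via A→a a: +{a}
  S via S→a a: +{a}
  S via S→b a: +{b}
  S: {a,b}  A: {a}
iter 2: — fixpoint
  S: {a,b}  A: {a}

FIRST(S) = ["a", "b"]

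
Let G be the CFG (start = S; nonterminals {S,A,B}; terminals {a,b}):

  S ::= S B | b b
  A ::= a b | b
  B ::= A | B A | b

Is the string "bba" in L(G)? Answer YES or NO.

Convert to CNF:
  S -> S B | T1 T1
  A -> T0 T1 | b
  B -> B A | T0 T1 | b
  T0 -> a
  T1 -> b

CYK table (by increasing span):
  cell(0,0) b: {A,B,T1}  orig:{A,B}
  cell(1,1) b: {A,B,T1}  orig:{A,B}
  cell(2,2) a: {T0}  orig:{}
  cell(0,1) bb: {B,S}
  cell(1,2) ba: ∅
  cell(0,2) bba: ∅

S ∉ T[0,2] ⇒ NO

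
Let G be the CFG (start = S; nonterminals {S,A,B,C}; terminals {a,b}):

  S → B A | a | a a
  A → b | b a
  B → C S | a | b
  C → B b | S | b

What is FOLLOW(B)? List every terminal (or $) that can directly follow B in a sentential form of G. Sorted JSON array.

FIRST iteration:
iter 1:
  A via A→b: +{b}
  B via B→a: +{a}
  B via B→b: +{b}
  C via C→B b: +{a,b}
  S via S→B A: +{a,b}
  S: {a,b}  A: {b}  B: {a,b}  C: {a,b}
iter 2: (no change)
  S: {a,b}  A: {b}  B: {a,b}  C: {a,b}

FOLLOW iteration:
seed FOLLOW(S) with $
iter 1:
  B→C S: FOLLOW(C) ⊇ FIRST(S) = {a,b}; new: +{a,b}
  C→B b: FOLLOW(B) ⊇ FIRST(b) = {b}; new: +{b}
  C→S: FOLLOW(S) ⊇ FOLLOW(C) ⊇ {a,b}; new: +{a,b}
  S→B A: FOLLOW(A) ⊇ FOLLOW(S) ⊇ {$,a,b}; new: +{$,a,b}
  FOLLOW(S)={$,a,b}  FOLLOW(A)={$,a,b}  FOLLOW(B)={b}  FOLLOW(C)={a,b}
iter 2: (stable)
  FOLLOW(S)={$,a,b}  FOLLOW(A)={$,a,b}  FOLLOW(B)={b}  FOLLOW(C)={a,b}

FOLLOW(B) = ["b"]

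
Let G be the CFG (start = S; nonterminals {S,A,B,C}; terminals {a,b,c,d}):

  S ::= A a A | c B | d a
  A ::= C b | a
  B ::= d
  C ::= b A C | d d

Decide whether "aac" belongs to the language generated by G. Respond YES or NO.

CNF form of G:
  S -> A X5 | T1 T2 | T3 B
  A -> C T0 | a
  B -> d
  C -> T0 X4 | T1 T1
  T0 -> b
  T1 -> d
  T2 -> a
  T3 -> c
  X4 -> A C
  X5 -> T2 A

CYK table (by increasing span):
  cell(0,0) a: {A,T2}  orig:{A}
  cell(1,1) a: {A,T2}  orig:{A}
  cell(2,2) c: {T3}  orig:{}
  cell(0,1) aa: {X5}  orig:{}
  cell(1,2) ac: ∅
  cell(0,2) aac: ∅

S ∉ T[0,2] ⇒ NO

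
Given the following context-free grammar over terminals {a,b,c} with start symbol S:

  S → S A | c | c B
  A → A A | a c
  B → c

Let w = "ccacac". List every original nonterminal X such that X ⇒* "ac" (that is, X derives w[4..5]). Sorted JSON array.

CNF form of G:
  S -> S A | T1 B | c
  A -> A A | T0 T1
  B -> c
  T0 -> a
  T1 -> c

Fill CYK table bottom-up (cells [i..j] with 4 ≤ i ≤ j ≤ 5 only):
  cell(4,4) a: {T0}  orig:{}
  cell(5,5) c: {B,S,T1}  orig:{B,S}
  cell(4,5) ac: {A}

Original NTs in T[4,5] deriving "ac": ["A"]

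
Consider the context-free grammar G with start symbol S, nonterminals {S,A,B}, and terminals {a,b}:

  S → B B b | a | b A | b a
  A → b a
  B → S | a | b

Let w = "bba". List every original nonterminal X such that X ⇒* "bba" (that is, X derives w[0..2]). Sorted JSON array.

Convert to CNF:
  S -> B X3 | T0 A | T0 T1 | a
  A -> T0 T1
  B -> B X2 | T0 A | T0 T1 | a | b
  T0 -> b
  T1 -> a
  X2 -> B T0
  X3 -> B T0

CYK fill, restricted to cells inside w[0..2]:
  cell(0,0) b: {B,T0}  orig:{B}
  cell(1,1) b: {B,T0}  orig:{B}
  cell(2,2) a: {B,S,T1}  orig:{B,S}
  cell(0,1) bb: {X2,X3}  orig:{}
  cell(1,2) ba: {A,B,S}
  cell(0,2) bba: {B,S}

Original NTs in T[0,2] deriving "bba": ["B", "S"]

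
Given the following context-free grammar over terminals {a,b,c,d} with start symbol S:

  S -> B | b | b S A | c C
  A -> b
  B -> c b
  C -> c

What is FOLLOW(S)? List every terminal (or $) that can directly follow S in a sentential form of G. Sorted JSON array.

FIRST iteration:
pass 1:
  A via A→b: +{b}
  B via B→c b: +{c}
  C via C→c: +{c}
  S via S→B: +{c}
  S via S→b: +{b}
  FIRST[S]={b,c}  FIRST[A]={b}  FIRST[B]={c}  FIRST[C]={c}
pass 2: done
  FIRST[S]={b,c}  FIRST[A]={b}  FIRST[B]={c}  FIRST[C]={c}

Compute FOLLOW by fixpoint:
initialize: $ ∈ FOLLOW(S)
iter 1:
  S→B: FOLLOW(B) ⊇ FOLLOW(S) ⊇ {$}; new: +{$}
  S→b S A: FOLLOW(S) ⊇ FIRST(A) = {b}; new: +{b}
  S→b S A: FOLLOW(A) ⊇ FOLLOW(S) ⊇ {$,b}; new: +{$,b}
  S→c C: FOLLOW(C) ⊇ FOLLOW(S) ⊇ {$,b}; new: +{$,b}
  FOLLOW(S)={$,b}  FOLLOW(A)={$,b}  FOLLOW(B)={$}  FOLLOW(C)={$,b}
iter 2:
  S→B: FOLLOW(B) ⊇ FOLLOW(S) ⊇ {$,b}; new: +{b}
  FOLLOW(S)={$,b}  FOLLOW(A)={$,b}  FOLLOW(B)={$,b}  FOLLOW(C)={$,b}
iter 3: (no change)
  FOLLOW(S)={$,b}  FOLLOW(A)={$,b}  FOLLOW(B)={$,b}  FOLLOW(C)={$,b}

FOLLOW(S) = ["$", "b"]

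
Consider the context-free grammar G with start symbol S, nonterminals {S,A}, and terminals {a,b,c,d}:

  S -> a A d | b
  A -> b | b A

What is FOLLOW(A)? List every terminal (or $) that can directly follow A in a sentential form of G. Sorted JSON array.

Compute FIRST by fixpoint:
iter 1:
  A via A→b: +{b}
  S via S→a A d: +{a}
  S via S→b: +{b}
  S: {a,b}  A: {b}
iter 2: — fixpoint
  S: {a,b}  A: {b}

FOLLOW iteration:
FOLLOW(S) := {$}
[1]
  S→a A d: FOLLOW(A) ⊇ FIRST(d) = {d}; new: +{d}
  S: {$}  A: {d}
[2] (stable)
  S: {$}  A: {d}

FOLLOW(A) = ["d"]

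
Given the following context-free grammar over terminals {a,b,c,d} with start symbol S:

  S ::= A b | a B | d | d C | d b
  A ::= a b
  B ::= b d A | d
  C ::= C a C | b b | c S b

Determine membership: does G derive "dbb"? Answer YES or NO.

CNF form of G:
  S -> A T1 | T0 B | T2 C | T2 T1 | d
  A -> T0 T1
  B -> T1 X4 | d
  C -> C X5 | T1 T1 | T3 X6
  T0 -> a
  T1 -> b
  T2 -> d
  T3 -> c
  X4 -> T2 A
  X5 -> T0 C
  X6 -> S T1

CYK fill:
  [0..0]={B,S,T2}  "d"  orig:{B,S}
  [1..1]={T1}  "b"  orig:{}
  [2..2]={T1}  "b"  orig:{}
  [0..1]={S,X6}  "db"  orig:{S}
  [1..2]={C}  "bb"
  [0..2]={S,X6}  "dbb"  orig:{S}

S ∈ T[0,2] ⇒ YES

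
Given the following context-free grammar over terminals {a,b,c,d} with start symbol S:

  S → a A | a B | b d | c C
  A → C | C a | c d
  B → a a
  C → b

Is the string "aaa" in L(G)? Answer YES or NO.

CNF form of G:
  S -> T0 A | T0 B | T1 C | T3 T2
  A -> C T0 | T1 T2 | b
  B -> T0 T0
  C -> b
  T0 -> a
  T1 -> c
  T2 -> d
  T3 -> b

CYK table (by increasing span):
  T[0,0] 'a' = {T0}  orig:{}
  T[1,1] 'a' = {T0}  orig:{}
  T[2,2] 'a' = {T0}  orig:{}
  T[0,1] 'aa' = {B}
  T[1,2] 'aa' = {B}
  T[0,2] 'aaa' = {S}

S ∈ T[0,2] ⇒ YES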